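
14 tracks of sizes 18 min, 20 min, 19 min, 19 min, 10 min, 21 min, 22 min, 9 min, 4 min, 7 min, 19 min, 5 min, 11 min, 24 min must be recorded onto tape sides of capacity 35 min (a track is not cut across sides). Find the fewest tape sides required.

Total = 24 + 22 + 21 + 20 + 19 + 19 + 19 + 18 + 11 + 10 + 9 + 7 + 5 + 4 = 208 min.
Lower bound: ⌈208/35⌉ = 6 tape sides.
Also, 8 tracks each exceed 35/2 min, and no two of those can share a side, so at least 8 tape sides are needed.
A packing using 8 tape sides:
  side 1: 24 + 11 = 35
  side 2: 22 + 10 = 32
  side 3: 21 + 9 + 5 = 35
  side 4: 20 + 7 + 4 = 31
  side 5: 19 = 19
  side 6: 19 = 19
  side 7: 19 = 19
  side 8: 18 = 18
This matches the lower bound, so 8 is optimal.

8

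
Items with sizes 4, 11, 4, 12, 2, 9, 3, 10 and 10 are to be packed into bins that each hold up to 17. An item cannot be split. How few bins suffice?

5

Total = 12 + 11 + 10 + 10 + 9 + 4 + 4 + 3 + 2 = 65.
Lower bound: ⌈65/17⌉ = 4 bins.
Also, 5 items each exceed 17/2, and no two of those can share a bin, so at least 5 bins are needed.
A packing using 5 bins:
  bin 1: 12 + 4 = 16
  bin 2: 11 + 4 + 2 = 17
  bin 3: 10 + 3 = 13
  bin 4: 10 = 10
  bin 5: 9 = 9
This matches the lower bound, so 5 is optimal.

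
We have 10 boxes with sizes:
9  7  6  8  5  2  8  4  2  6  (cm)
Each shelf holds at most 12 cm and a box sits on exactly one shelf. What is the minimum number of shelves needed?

Total = 9 + 8 + 8 + 7 + 6 + 6 + 5 + 4 + 2 + 2 = 57 cm.
Lower bound: ⌈57/12⌉ = 5 shelves.
A packing using 5 shelves:
  shelf 1: 9 + 2 = 11
  shelf 2: 8 + 4 = 12
  shelf 3: 8 + 2 = 10
  shelf 4: 7 + 5 = 12
  shelf 5: 6 + 6 = 12
This matches the lower bound, so 5 is optimal.

5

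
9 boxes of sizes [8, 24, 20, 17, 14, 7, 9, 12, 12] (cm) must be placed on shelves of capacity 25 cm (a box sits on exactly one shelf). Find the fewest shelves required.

6

Total = 24 + 20 + 17 + 14 + 12 + 12 + 9 + 8 + 7 = 123 cm.
Lower bound: ⌈123/25⌉ = 5 shelves.
A packing using 6 shelves:
  shelf 1: 24 = 24
  shelf 2: 20 = 20
  shelf 3: 17 + 8 = 25
  shelf 4: 14 + 9 = 23
  shelf 5: 12 + 12 = 24
  shelf 6: 7 = 7
No arrangement into 5 shelves stays within capacity, so 6 is optimal.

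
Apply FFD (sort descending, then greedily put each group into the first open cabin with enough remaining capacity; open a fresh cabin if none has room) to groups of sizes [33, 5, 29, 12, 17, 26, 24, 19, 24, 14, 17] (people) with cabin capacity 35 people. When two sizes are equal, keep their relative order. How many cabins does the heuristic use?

8

Sorted descending: 33, 29, 26, 24, 24, 19, 17, 17, 14, 12, 5.
  33 → cabin 1 (new)  [load 33/35]
  29 → cabin 2 (new)  [load 29/35]
  26 → cabin 3 (new)  [load 26/35]
  24 → cabin 4 (new)  [load 24/35]
  24 → cabin 5 (new)  [load 24/35]
  19 → cabin 6 (new)  [load 19/35]
  17 → cabin 7 (new)  [load 17/35]
  17 → cabin 7  [load 34/35]
  14 → cabin 6  [load 33/35]
  12 → cabin 8 (new)  [load 12/35]
  5 → cabin 2  [load 34/35]
8 cabins opened.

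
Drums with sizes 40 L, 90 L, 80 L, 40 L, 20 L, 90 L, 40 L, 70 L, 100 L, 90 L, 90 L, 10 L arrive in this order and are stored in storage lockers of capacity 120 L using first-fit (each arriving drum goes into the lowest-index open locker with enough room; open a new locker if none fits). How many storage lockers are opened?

8

  40 → locker 1 (new)  [load 40/120]
  90 → locker 2 (new)  [load 90/120]
  80 → locker 1  [load 120/120]
  40 → locker 3 (new)  [load 40/120]
  20 → locker 2  [load 110/120]
  90 → locker 4 (new)  [load 90/120]
  40 → locker 3  [load 80/120]
  70 → locker 5 (new)  [load 70/120]
  100 → locker 6 (new)  [load 100/120]
  90 → locker 7 (new)  [load 90/120]
  90 → locker 8 (new)  [load 90/120]
  10 → locker 2  [load 120/120]
8 storage lockers opened.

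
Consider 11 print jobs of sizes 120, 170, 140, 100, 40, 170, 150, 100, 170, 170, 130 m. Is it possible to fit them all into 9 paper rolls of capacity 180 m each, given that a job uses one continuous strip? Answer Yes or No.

No

Total = 1460 m; ⌈1460/180⌉ = 9.
10 print jobs each exceed half the capacity and cannot share a roll, forcing at least 10 paper rolls.
At least 10 paper rolls are required, but only 9 are allowed.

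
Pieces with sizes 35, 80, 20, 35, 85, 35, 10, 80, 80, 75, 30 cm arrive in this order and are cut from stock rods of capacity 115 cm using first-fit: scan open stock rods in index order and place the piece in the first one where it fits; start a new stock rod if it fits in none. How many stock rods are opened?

6

  35 → stock rod 1 (new)  [load 35/115]
  80 → stock rod 1  [load 115/115]
  20 → stock rod 2 (new)  [load 20/115]
  35 → stock rod 2  [load 55/115]
  85 → stock rod 3 (new)  [load 85/115]
  35 → stock rod 2  [load 90/115]
  10 → stock rod 2  [load 100/115]
  80 → stock rod 4 (new)  [load 80/115]
  80 → stock rod 5 (new)  [load 80/115]
  75 → stock rod 6 (new)  [load 75/115]
  30 → stock rod 3  [load 115/115]
6 stock rods opened.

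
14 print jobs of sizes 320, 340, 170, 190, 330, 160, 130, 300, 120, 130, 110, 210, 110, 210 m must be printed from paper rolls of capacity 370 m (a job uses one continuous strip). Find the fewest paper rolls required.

9

Total = 340 + 330 + 320 + 300 + 210 + 210 + 190 + 170 + 160 + 130 + 130 + 120 + 110 + 110 = 2830 m.
Lower bound: ⌈2830/370⌉ = 8 paper rolls.
A packing using 9 paper rolls:
  roll 1: 340 = 340
  roll 2: 330 = 330
  roll 3: 320 = 320
  roll 4: 300 = 300
  roll 5: 210 + 160 = 370
  roll 6: 210 + 130 = 340
  roll 7: 190 + 170 = 360
  roll 8: 130 + 120 + 110 = 360
  roll 9: 110 = 110
No arrangement into 8 paper rolls stays within capacity, so 9 is optimal.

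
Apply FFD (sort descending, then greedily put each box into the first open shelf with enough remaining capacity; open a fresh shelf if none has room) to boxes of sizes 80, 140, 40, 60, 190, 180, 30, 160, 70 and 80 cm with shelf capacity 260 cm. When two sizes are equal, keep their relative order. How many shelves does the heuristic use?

5

Sorted descending: 190, 180, 160, 140, 80, 80, 70, 60, 40, 30.
  190 → shelf 1 (new)  [load 190/260]
  180 → shelf 2 (new)  [load 180/260]
  160 → shelf 3 (new)  [load 160/260]
  140 → shelf 4 (new)  [load 140/260]
  80 → shelf 2  [load 260/260]
  80 → shelf 3  [load 240/260]
  70 → shelf 1  [load 260/260]
  60 → shelf 4  [load 200/260]
  40 → shelf 4  [load 240/260]
  30 → shelf 5 (new)  [load 30/260]
5 shelves opened.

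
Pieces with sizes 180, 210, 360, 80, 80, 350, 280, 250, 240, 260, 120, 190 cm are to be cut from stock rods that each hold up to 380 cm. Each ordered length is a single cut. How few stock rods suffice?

8

Total = 360 + 350 + 280 + 260 + 250 + 240 + 210 + 190 + 180 + 120 + 80 + 80 = 2600 cm.
Lower bound: ⌈2600/380⌉ = 7 stock rods.
A packing using 8 stock rods:
  stock rod 1: 360 = 360
  stock rod 2: 350 = 350
  stock rod 3: 280 + 80 = 360
  stock rod 4: 260 + 120 = 380
  stock rod 5: 250 + 80 = 330
  stock rod 6: 240 = 240
  stock rod 7: 210 = 210
  stock rod 8: 190 + 180 = 370
No arrangement into 7 stock rods stays within capacity, so 8 is optimal.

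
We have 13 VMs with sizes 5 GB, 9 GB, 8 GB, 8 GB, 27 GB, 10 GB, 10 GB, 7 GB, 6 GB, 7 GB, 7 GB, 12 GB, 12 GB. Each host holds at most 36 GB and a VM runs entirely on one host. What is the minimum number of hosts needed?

Total = 27 + 12 + 12 + 10 + 10 + 9 + 8 + 8 + 7 + 7 + 7 + 6 + 5 = 128 GB.
Lower bound: ⌈128/36⌉ = 4 hosts.
A packing using 4 hosts:
  host 1: 27 + 9 = 36
  host 2: 12 + 12 + 10 = 34
  host 3: 10 + 8 + 8 + 7 = 33
  host 4: 7 + 7 + 6 + 5 = 25
This matches the lower bound, so 4 is optimal.

4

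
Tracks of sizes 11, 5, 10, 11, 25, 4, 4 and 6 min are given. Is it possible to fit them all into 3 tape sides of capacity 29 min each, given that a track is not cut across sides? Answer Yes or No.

Yes

A valid assignment using 3 tape sides:
  side 1: 25 + 4 = 29
  side 2: 11 + 11 + 6 = 28
  side 3: 10 + 5 + 4 = 19
Every load is within 29 min, so 3 tape sides suffice.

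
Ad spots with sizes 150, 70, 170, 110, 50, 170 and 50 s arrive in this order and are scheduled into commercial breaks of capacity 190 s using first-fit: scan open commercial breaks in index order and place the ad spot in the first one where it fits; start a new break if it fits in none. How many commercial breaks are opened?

  150 → break 1 (new)  [load 150/190]
  70 → break 2 (new)  [load 70/190]
  170 → break 3 (new)  [load 170/190]
  110 → break 2  [load 180/190]
  50 → break 4 (new)  [load 50/190]
  170 → break 5 (new)  [load 170/190]
  50 → break 4  [load 100/190]
5 commercial breaks opened.

5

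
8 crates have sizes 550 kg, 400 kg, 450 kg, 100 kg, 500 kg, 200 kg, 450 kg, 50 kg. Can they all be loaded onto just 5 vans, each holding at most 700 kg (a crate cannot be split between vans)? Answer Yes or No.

Yes

A valid assignment using 5 vans:
  van 1: 550 + 100 + 50 = 700
  van 2: 500 + 200 = 700
  van 3: 450 = 450
  van 4: 450 = 450
  van 5: 400 = 400
Every load is within 700 kg, so 5 vans suffice.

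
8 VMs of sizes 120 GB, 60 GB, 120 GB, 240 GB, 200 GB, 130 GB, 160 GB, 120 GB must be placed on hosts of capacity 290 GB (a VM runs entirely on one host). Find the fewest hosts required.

Total = 240 + 200 + 160 + 130 + 120 + 120 + 120 + 60 = 1150 GB.
Lower bound: ⌈1150/290⌉ = 4 hosts.
A packing using 5 hosts:
  host 1: 240 = 240
  host 2: 200 + 60 = 260
  host 3: 160 + 130 = 290
  host 4: 120 + 120 = 240
  host 5: 120 = 120
No arrangement into 4 hosts stays within capacity, so 5 is optimal.

5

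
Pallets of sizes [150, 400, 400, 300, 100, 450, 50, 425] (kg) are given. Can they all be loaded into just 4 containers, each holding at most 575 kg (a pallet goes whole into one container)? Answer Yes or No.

No

Total = 2275 kg; ⌈2275/575⌉ = 4.
5 pallets each exceed half the capacity and cannot share a container, forcing at least 5 containers.
At least 5 containers are required, but only 4 are allowed.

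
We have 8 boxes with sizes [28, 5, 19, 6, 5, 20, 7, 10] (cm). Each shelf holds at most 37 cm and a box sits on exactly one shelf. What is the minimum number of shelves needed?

Total = 28 + 20 + 19 + 10 + 7 + 6 + 5 + 5 = 100 cm.
Lower bound: ⌈100/37⌉ = 3 shelves.
A packing using 3 shelves:
  shelf 1: 28 + 7 = 35
  shelf 2: 20 + 10 + 6 = 36
  shelf 3: 19 + 5 + 5 = 29
This matches the lower bound, so 3 is optimal.

3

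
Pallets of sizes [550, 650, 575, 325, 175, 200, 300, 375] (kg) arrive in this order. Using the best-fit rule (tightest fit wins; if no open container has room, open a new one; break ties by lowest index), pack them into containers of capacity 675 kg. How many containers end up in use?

6

  550 → container 1 (new)  [load 550/675]
  650 → container 2 (new)  [load 650/675]
  575 → container 3 (new)  [load 575/675]
  325 → container 4 (new)  [load 325/675]
  175 → container 4  [load 500/675]
  200 → container 5 (new)  [load 200/675]
  300 → container 5  [load 500/675]
  375 → container 6 (new)  [load 375/675]
6 containers opened.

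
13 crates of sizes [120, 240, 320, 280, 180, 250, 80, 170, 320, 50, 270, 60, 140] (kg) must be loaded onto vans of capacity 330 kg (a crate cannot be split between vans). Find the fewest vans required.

8

Total = 320 + 320 + 280 + 270 + 250 + 240 + 180 + 170 + 140 + 120 + 80 + 60 + 50 = 2480 kg.
Lower bound: ⌈2480/330⌉ = 8 vans.
A packing using 8 vans:
  van 1: 320 = 320
  van 2: 320 = 320
  van 3: 280 + 50 = 330
  van 4: 270 + 60 = 330
  van 5: 250 + 80 = 330
  van 6: 240 = 240
  van 7: 180 + 140 = 320
  van 8: 170 + 120 = 290
This matches the lower bound, so 8 is optimal.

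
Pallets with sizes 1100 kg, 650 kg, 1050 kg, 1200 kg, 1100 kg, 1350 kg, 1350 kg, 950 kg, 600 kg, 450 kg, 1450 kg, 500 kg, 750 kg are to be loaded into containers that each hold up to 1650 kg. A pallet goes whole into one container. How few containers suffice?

Total = 1450 + 1350 + 1350 + 1200 + 1100 + 1100 + 1050 + 950 + 750 + 650 + 600 + 500 + 450 = 12500 kg.
Lower bound: ⌈12500/1650⌉ = 8 containers.
A packing using 9 containers:
  container 1: 1450 = 1450
  container 2: 1350 = 1350
  container 3: 1350 = 1350
  container 4: 1200 + 450 = 1650
  container 5: 1100 + 500 = 1600
  container 6: 1100 = 1100
  container 7: 1050 + 600 = 1650
  container 8: 950 + 650 = 1600
  container 9: 750 = 750
No arrangement into 8 containers stays within capacity, so 9 is optimal.

9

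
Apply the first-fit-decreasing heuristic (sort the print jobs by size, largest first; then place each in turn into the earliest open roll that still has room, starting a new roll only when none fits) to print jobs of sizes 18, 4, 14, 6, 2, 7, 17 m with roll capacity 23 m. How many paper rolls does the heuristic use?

3

Sorted descending: 18, 17, 14, 7, 6, 4, 2.
  18 → roll 1 (new)  [load 18/23]
  17 → roll 2 (new)  [load 17/23]
  14 → roll 3 (new)  [load 14/23]
  7 → roll 3  [load 21/23]
  6 → roll 2  [load 23/23]
  4 → roll 1  [load 22/23]
  2 → roll 3  [load 23/23]
3 paper rolls opened.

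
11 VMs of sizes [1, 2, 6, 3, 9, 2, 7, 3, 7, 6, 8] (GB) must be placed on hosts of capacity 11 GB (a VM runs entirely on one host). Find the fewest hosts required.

Total = 9 + 8 + 7 + 7 + 6 + 6 + 3 + 3 + 2 + 2 + 1 = 54 GB.
Lower bound: ⌈54/11⌉ = 5 hosts.
Also, 6 VMs each exceed 11/2 GB, and no two of those can share a host, so at least 6 hosts are needed.
A packing using 6 hosts:
  host 1: 9 + 2 = 11
  host 2: 8 + 3 = 11
  host 3: 7 + 3 + 1 = 11
  host 4: 7 + 2 = 9
  host 5: 6 = 6
  host 6: 6 = 6
This matches the lower bound, so 6 is optimal.

6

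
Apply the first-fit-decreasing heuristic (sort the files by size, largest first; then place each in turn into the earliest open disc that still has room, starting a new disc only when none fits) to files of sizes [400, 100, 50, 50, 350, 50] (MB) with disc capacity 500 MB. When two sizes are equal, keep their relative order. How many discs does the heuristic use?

2

Sorted descending: 400, 350, 100, 50, 50, 50.
  400 → disc 1 (new)  [load 400/500]
  350 → disc 2 (new)  [load 350/500]
  100 → disc 1  [load 500/500]
  50 → disc 2  [load 400/500]
  50 → disc 2  [load 450/500]
  50 → disc 2  [load 500/500]
2 discs opened.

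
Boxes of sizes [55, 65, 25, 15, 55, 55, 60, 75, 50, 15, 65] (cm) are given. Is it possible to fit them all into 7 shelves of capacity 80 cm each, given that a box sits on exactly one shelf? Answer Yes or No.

No

Total = 535 cm; ⌈535/80⌉ = 7.
8 boxes each exceed half the capacity and cannot share a shelf, forcing at least 8 shelves.
At least 8 shelves are required, but only 7 are allowed.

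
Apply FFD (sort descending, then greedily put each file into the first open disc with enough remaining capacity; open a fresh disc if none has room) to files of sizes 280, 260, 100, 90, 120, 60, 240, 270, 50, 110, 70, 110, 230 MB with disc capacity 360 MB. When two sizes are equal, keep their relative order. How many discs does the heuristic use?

6

Sorted descending: 280, 270, 260, 240, 230, 120, 110, 110, 100, 90, 70, 60, 50.
  280 → disc 1 (new)  [load 280/360]
  270 → disc 2 (new)  [load 270/360]
  260 → disc 3 (new)  [load 260/360]
  240 → disc 4 (new)  [load 240/360]
  230 → disc 5 (new)  [load 230/360]
  120 → disc 4  [load 360/360]
  110 → disc 5  [load 340/360]
  110 → disc 6 (new)  [load 110/360]
  100 → disc 3  [load 360/360]
  90 → disc 2  [load 360/360]
  70 → disc 1  [load 350/360]
  60 → disc 6  [load 170/360]
  50 → disc 6  [load 220/360]
6 discs opened.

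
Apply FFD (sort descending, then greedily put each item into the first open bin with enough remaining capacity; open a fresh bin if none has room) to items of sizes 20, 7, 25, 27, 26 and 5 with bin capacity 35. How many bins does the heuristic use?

Sorted descending: 27, 26, 25, 20, 7, 5.
  27 → bin 1 (new)  [load 27/35]
  26 → bin 2 (new)  [load 26/35]
  25 → bin 3 (new)  [load 25/35]
  20 → bin 4 (new)  [load 20/35]
  7 → bin 1  [load 34/35]
  5 → bin 2  [load 31/35]
4 bins opened.

4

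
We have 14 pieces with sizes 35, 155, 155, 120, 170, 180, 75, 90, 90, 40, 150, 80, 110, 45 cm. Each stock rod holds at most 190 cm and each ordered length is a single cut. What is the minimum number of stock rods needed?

9

Total = 180 + 170 + 155 + 155 + 150 + 120 + 110 + 90 + 90 + 80 + 75 + 45 + 40 + 35 = 1495 cm.
Lower bound: ⌈1495/190⌉ = 8 stock rods.
A packing using 9 stock rods:
  stock rod 1: 180 = 180
  stock rod 2: 170 = 170
  stock rod 3: 155 + 35 = 190
  stock rod 4: 155 = 155
  stock rod 5: 150 + 40 = 190
  stock rod 6: 120 + 45 = 165
  stock rod 7: 110 + 80 = 190
  stock rod 8: 90 + 90 = 180
  stock rod 9: 75 = 75
No arrangement into 8 stock rods stays within capacity, so 9 is optimal.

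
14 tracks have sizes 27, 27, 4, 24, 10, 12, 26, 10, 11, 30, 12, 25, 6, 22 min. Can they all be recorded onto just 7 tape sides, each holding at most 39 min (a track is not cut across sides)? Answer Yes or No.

Yes

A valid assignment using 7 tape sides:
  side 1: 30 + 6 = 36
  side 2: 27 + 12 = 39
  side 3: 27 + 12 = 39
  side 4: 26 + 11 = 37
  side 5: 25 + 10 + 4 = 39
  side 6: 24 + 10 = 34
  side 7: 22 = 22
Every load is within 39 min, so 7 tape sides suffice.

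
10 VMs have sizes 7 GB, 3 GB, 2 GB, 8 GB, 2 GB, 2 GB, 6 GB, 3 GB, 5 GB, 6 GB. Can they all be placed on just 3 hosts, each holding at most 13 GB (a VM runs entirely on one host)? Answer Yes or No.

No

Total = 44 GB; ⌈44/13⌉ = 4.
At least 4 hosts are required, but only 3 are allowed.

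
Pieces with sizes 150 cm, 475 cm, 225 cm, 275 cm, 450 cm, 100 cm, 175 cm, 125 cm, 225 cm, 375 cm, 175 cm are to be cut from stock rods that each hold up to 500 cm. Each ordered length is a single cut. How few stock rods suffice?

6

Total = 475 + 450 + 375 + 275 + 225 + 225 + 175 + 175 + 150 + 125 + 100 = 2750 cm.
Lower bound: ⌈2750/500⌉ = 6 stock rods.
A packing using 6 stock rods:
  stock rod 1: 475 = 475
  stock rod 2: 450 = 450
  stock rod 3: 375 + 125 = 500
  stock rod 4: 275 + 225 = 500
  stock rod 5: 225 + 175 + 100 = 500
  stock rod 6: 175 + 150 = 325
This matches the lower bound, so 6 is optimal.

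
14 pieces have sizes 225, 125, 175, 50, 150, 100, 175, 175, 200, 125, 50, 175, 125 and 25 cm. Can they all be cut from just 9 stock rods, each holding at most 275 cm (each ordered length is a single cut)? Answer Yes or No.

A valid assignment using 8 stock rods:
  stock rod 1: 225 + 50 = 275
  stock rod 2: 200 + 50 + 25 = 275
  stock rod 3: 175 + 100 = 275
  stock rod 4: 175 = 175
  stock rod 5: 175 = 175
  stock rod 6: 175 = 175
  stock rod 7: 150 + 125 = 275
  stock rod 8: 125 + 125 = 250
That uses only 8 ≤ 9, so 9 stock rods are enough.

Yes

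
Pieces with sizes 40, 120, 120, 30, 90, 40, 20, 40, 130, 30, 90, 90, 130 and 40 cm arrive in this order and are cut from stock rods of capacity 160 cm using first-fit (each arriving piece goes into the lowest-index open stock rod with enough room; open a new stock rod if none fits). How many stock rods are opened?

7

  40 → stock rod 1 (new)  [load 40/160]
  120 → stock rod 1  [load 160/160]
  120 → stock rod 2 (new)  [load 120/160]
  30 → stock rod 2  [load 150/160]
  90 → stock rod 3 (new)  [load 90/160]
  40 → stock rod 3  [load 130/160]
  20 → stock rod 3  [load 150/160]
  40 → stock rod 4 (new)  [load 40/160]
  130 → stock rod 5 (new)  [load 130/160]
  30 → stock rod 4  [load 70/160]
  90 → stock rod 4  [load 160/160]
  90 → stock rod 6 (new)  [load 90/160]
  130 → stock rod 7 (new)  [load 130/160]
  40 → stock rod 6  [load 130/160]
7 stock rods opened.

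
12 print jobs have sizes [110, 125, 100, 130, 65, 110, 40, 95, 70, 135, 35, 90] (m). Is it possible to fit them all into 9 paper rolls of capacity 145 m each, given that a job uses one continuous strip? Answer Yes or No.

A valid assignment using 9 paper rolls:
  roll 1: 135 = 135
  roll 2: 130 = 130
  roll 3: 125 = 125
  roll 4: 110 + 35 = 145
  roll 5: 110 = 110
  roll 6: 100 + 40 = 140
  roll 7: 95 = 95
  roll 8: 90 = 90
  roll 9: 70 + 65 = 135
Every load is within 145 m, so 9 paper rolls suffice.

Yes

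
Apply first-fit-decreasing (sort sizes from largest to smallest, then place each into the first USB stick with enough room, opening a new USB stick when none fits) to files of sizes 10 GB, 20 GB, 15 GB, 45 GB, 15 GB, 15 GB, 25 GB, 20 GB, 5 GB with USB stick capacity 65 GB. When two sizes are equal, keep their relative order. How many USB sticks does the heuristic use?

Sorted descending: 45, 25, 20, 20, 15, 15, 15, 10, 5.
  45 → USB stick 1 (new)  [load 45/65]
  25 → USB stick 2 (new)  [load 25/65]
  20 → USB stick 1  [load 65/65]
  20 → USB stick 2  [load 45/65]
  15 → USB stick 2  [load 60/65]
  15 → USB stick 3 (new)  [load 15/65]
  15 → USB stick 3  [load 30/65]
  10 → USB stick 3  [load 40/65]
  5 → USB stick 2  [load 65/65]
3 USB sticks opened.

3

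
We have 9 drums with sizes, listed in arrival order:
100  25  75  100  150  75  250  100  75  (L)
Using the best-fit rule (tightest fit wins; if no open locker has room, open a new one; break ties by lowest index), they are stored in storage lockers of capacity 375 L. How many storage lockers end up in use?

  100 → locker 1 (new)  [load 100/375]
  25 → locker 1  [load 125/375]
  75 → locker 1  [load 200/375]
  100 → locker 1  [load 300/375]
  150 → locker 2 (new)  [load 150/375]
  75 → locker 1  [load 375/375]
  250 → locker 3 (new)  [load 250/375]
  100 → locker 3  [load 350/375]
  75 → locker 2  [load 225/375]
3 storage lockers opened.

3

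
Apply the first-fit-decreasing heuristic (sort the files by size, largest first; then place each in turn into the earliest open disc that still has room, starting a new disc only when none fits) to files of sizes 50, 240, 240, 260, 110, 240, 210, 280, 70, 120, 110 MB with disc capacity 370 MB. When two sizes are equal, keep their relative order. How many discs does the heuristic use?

Sorted descending: 280, 260, 240, 240, 240, 210, 120, 110, 110, 70, 50.
  280 → disc 1 (new)  [load 280/370]
  260 → disc 2 (new)  [load 260/370]
  240 → disc 3 (new)  [load 240/370]
  240 → disc 4 (new)  [load 240/370]
  240 → disc 5 (new)  [load 240/370]
  210 → disc 6 (new)  [load 210/370]
  120 → disc 3  [load 360/370]
  110 → disc 2  [load 370/370]
  110 → disc 4  [load 350/370]
  70 → disc 1  [load 350/370]
  50 → disc 5  [load 290/370]
6 discs opened.

6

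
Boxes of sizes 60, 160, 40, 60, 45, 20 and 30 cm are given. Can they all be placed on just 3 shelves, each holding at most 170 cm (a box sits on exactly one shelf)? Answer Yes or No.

Yes

A valid assignment using 3 shelves:
  shelf 1: 160 = 160
  shelf 2: 60 + 60 + 45 = 165
  shelf 3: 40 + 30 + 20 = 90
Every load is within 170 cm, so 3 shelves suffice.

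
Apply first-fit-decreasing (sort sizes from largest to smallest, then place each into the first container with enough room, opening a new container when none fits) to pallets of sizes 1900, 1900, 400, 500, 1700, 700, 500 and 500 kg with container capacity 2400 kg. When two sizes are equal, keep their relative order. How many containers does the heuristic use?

Sorted descending: 1900, 1900, 1700, 700, 500, 500, 500, 400.
  1900 → container 1 (new)  [load 1900/2400]
  1900 → container 2 (new)  [load 1900/2400]
  1700 → container 3 (new)  [load 1700/2400]
  700 → container 3  [load 2400/2400]
  500 → container 1  [load 2400/2400]
  500 → container 2  [load 2400/2400]
  500 → container 4 (new)  [load 500/2400]
  400 → container 4  [load 900/2400]
4 containers opened.

4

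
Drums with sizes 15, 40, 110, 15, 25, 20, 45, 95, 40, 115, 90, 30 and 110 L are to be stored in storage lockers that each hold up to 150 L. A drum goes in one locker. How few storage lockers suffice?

Total = 115 + 110 + 110 + 95 + 90 + 45 + 40 + 40 + 30 + 25 + 20 + 15 + 15 = 750 L.
Lower bound: ⌈750/150⌉ = 5 storage lockers.
A packing using 5 storage lockers:
  locker 1: 115 + 20 + 15 = 150
  locker 2: 110 + 40 = 150
  locker 3: 110 + 40 = 150
  locker 4: 95 + 30 + 25 = 150
  locker 5: 90 + 45 + 15 = 150
This matches the lower bound, so 5 is optimal.

5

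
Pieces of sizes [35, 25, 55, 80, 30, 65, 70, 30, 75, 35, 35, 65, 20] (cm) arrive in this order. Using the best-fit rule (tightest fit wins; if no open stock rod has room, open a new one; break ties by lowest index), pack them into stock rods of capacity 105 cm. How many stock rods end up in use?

  35 → stock rod 1 (new)  [load 35/105]
  25 → stock rod 1  [load 60/105]
  55 → stock rod 2 (new)  [load 55/105]
  80 → stock rod 3 (new)  [load 80/105]
  30 → stock rod 1  [load 90/105]
  65 → stock rod 4 (new)  [load 65/105]
  70 → stock rod 5 (new)  [load 70/105]
  30 → stock rod 5  [load 100/105]
  75 → stock rod 6 (new)  [load 75/105]
  35 → stock rod 4  [load 100/105]
  35 → stock rod 2  [load 90/105]
  65 → stock rod 7 (new)  [load 65/105]
  20 → stock rod 3  [load 100/105]
7 stock rods opened.

7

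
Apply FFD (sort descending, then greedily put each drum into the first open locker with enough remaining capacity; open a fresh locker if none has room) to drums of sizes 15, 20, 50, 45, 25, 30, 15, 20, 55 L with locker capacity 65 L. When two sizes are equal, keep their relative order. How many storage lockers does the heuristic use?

5

Sorted descending: 55, 50, 45, 30, 25, 20, 20, 15, 15.
  55 → locker 1 (new)  [load 55/65]
  50 → locker 2 (new)  [load 50/65]
  45 → locker 3 (new)  [load 45/65]
  30 → locker 4 (new)  [load 30/65]
  25 → locker 4  [load 55/65]
  20 → locker 3  [load 65/65]
  20 → locker 5 (new)  [load 20/65]
  15 → locker 2  [load 65/65]
  15 → locker 5  [load 35/65]
5 storage lockers opened.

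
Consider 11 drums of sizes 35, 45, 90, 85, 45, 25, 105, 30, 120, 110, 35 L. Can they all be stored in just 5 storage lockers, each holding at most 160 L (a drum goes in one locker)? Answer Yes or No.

Yes

A valid assignment using 5 storage lockers:
  locker 1: 120 + 35 = 155
  locker 2: 110 + 45 = 155
  locker 3: 105 + 45 = 150
  locker 4: 90 + 35 + 30 = 155
  locker 5: 85 + 25 = 110
Every load is within 160 L, so 5 storage lockers suffice.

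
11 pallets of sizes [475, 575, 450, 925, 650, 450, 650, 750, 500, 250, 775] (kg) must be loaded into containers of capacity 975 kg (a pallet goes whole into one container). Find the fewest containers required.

8

Total = 925 + 775 + 750 + 650 + 650 + 575 + 500 + 475 + 450 + 450 + 250 = 6450 kg.
Lower bound: ⌈6450/975⌉ = 7 containers.
A packing using 8 containers:
  container 1: 925 = 925
  container 2: 775 = 775
  container 3: 750 = 750
  container 4: 650 + 250 = 900
  container 5: 650 = 650
  container 6: 575 = 575
  container 7: 500 + 475 = 975
  container 8: 450 + 450 = 900
No arrangement into 7 containers stays within capacity, so 8 is optimal.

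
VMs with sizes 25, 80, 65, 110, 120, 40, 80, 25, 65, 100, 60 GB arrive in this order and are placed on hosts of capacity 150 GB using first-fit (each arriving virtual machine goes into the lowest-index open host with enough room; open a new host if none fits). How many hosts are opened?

6

  25 → host 1 (new)  [load 25/150]
  80 → host 1  [load 105/150]
  65 → host 2 (new)  [load 65/150]
  110 → host 3 (new)  [load 110/150]
  120 → host 4 (new)  [load 120/150]
  40 → host 1  [load 145/150]
  80 → host 2  [load 145/150]
  25 → host 3  [load 135/150]
  65 → host 5 (new)  [load 65/150]
  100 → host 6 (new)  [load 100/150]
  60 → host 5  [load 125/150]
6 hosts opened.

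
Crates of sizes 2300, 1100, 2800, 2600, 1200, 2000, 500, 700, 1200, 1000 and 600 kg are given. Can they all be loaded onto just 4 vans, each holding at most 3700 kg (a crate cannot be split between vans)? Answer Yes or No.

Total = 16000 kg; ⌈16000/3700⌉ = 5.
At least 5 vans are required, but only 4 are allowed.

No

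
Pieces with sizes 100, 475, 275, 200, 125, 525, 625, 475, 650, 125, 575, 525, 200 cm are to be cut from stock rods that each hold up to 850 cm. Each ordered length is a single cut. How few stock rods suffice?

Total = 650 + 625 + 575 + 525 + 525 + 475 + 475 + 275 + 200 + 200 + 125 + 125 + 100 = 4875 cm.
Lower bound: ⌈4875/850⌉ = 6 stock rods.
Also, 7 pieces each exceed 425 cm, and no two of those can share a stock rod, so at least 7 stock rods are needed.
A packing using 7 stock rods:
  stock rod 1: 650 + 200 = 850
  stock rod 2: 625 + 200 = 825
  stock rod 3: 575 + 275 = 850
  stock rod 4: 525 + 125 + 125 = 775
  stock rod 5: 525 + 100 = 625
  stock rod 6: 475 = 475
  stock rod 7: 475 = 475
This matches the lower bound, so 7 is optimal.

7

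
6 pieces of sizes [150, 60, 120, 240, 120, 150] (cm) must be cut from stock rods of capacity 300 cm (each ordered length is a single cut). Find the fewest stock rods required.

3

Total = 240 + 150 + 150 + 120 + 120 + 60 = 840 cm.
Lower bound: ⌈840/300⌉ = 3 stock rods.
A packing using 3 stock rods:
  stock rod 1: 240 + 60 = 300
  stock rod 2: 150 + 150 = 300
  stock rod 3: 120 + 120 = 240
This matches the lower bound, so 3 is optimal.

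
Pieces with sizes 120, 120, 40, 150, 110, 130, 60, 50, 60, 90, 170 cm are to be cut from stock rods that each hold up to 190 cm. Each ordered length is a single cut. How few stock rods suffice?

Total = 170 + 150 + 130 + 120 + 120 + 110 + 90 + 60 + 60 + 50 + 40 = 1100 cm.
Lower bound: ⌈1100/190⌉ = 6 stock rods.
A packing using 7 stock rods:
  stock rod 1: 170 = 170
  stock rod 2: 150 + 40 = 190
  stock rod 3: 130 + 60 = 190
  stock rod 4: 120 + 60 = 180
  stock rod 5: 120 + 50 = 170
  stock rod 6: 110 = 110
  stock rod 7: 90 = 90
No arrangement into 6 stock rods stays within capacity, so 7 is optimal.

7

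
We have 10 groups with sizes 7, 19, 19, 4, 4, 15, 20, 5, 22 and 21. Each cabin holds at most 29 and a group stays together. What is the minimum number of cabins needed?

Total = 22 + 21 + 20 + 19 + 19 + 15 + 7 + 5 + 4 + 4 = 136.
Lower bound: ⌈136/29⌉ = 5 cabins.
Also, 6 groups each exceed 29/2, and no two of those can share a cabin, so at least 6 cabins are needed.
A packing using 6 cabins:
  cabin 1: 22 + 7 = 29
  cabin 2: 21 + 5 = 26
  cabin 3: 20 + 4 + 4 = 28
  cabin 4: 19 = 19
  cabin 5: 19 = 19
  cabin 6: 15 = 15
This matches the lower bound, so 6 is optimal.

6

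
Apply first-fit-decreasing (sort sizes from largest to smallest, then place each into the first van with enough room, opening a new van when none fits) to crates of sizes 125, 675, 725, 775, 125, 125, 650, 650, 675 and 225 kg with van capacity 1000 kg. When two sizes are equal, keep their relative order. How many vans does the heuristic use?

6

Sorted descending: 775, 725, 675, 675, 650, 650, 225, 125, 125, 125.
  775 → van 1 (new)  [load 775/1000]
  725 → van 2 (new)  [load 725/1000]
  675 → van 3 (new)  [load 675/1000]
  675 → van 4 (new)  [load 675/1000]
  650 → van 5 (new)  [load 650/1000]
  650 → van 6 (new)  [load 650/1000]
  225 → van 1  [load 1000/1000]
  125 → van 2  [load 850/1000]
  125 → van 2  [load 975/1000]
  125 → van 3  [load 800/1000]
6 vans opened.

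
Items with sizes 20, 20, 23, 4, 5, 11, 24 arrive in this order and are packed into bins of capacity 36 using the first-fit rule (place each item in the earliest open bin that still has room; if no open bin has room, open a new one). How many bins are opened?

4

  20 → bin 1 (new)  [load 20/36]
  20 → bin 2 (new)  [load 20/36]
  23 → bin 3 (new)  [load 23/36]
  4 → bin 1  [load 24/36]
  5 → bin 1  [load 29/36]
  11 → bin 2  [load 31/36]
  24 → bin 4 (new)  [load 24/36]
4 bins opened.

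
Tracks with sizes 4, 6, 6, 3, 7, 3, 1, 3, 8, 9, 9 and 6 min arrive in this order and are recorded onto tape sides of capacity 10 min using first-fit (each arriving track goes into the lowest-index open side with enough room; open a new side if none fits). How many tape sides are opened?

  4 → side 1 (new)  [load 4/10]
  6 → side 1  [load 10/10]
  6 → side 2 (new)  [load 6/10]
  3 → side 2  [load 9/10]
  7 → side 3 (new)  [load 7/10]
  3 → side 3  [load 10/10]
  1 → side 2  [load 10/10]
  3 → side 4 (new)  [load 3/10]
  8 → side 5 (new)  [load 8/10]
  9 → side 6 (new)  [load 9/10]
  9 → side 7 (new)  [load 9/10]
  6 → side 4  [load 9/10]
7 tape sides opened.

7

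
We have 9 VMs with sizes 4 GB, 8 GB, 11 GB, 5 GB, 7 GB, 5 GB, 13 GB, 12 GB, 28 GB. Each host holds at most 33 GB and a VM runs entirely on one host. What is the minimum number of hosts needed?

Total = 28 + 13 + 12 + 11 + 8 + 7 + 5 + 5 + 4 = 93 GB.
Lower bound: ⌈93/33⌉ = 3 hosts.
A packing using 3 hosts:
  host 1: 28 + 5 = 33
  host 2: 13 + 12 + 8 = 33
  host 3: 11 + 7 + 5 + 4 = 27
This matches the lower bound, so 3 is optimal.

3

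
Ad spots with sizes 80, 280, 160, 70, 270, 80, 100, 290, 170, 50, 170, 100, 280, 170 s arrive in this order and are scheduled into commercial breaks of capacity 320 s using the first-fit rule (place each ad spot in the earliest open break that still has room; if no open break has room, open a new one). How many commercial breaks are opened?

  80 → break 1 (new)  [load 80/320]
  280 → break 2 (new)  [load 280/320]
  160 → break 1  [load 240/320]
  70 → break 1  [load 310/320]
  270 → break 3 (new)  [load 270/320]
  80 → break 4 (new)  [load 80/320]
  100 → break 4  [load 180/320]
  290 → break 5 (new)  [load 290/320]
  170 → break 6 (new)  [load 170/320]
  50 → break 3  [load 320/320]
  170 → break 7 (new)  [load 170/320]
  100 → break 4  [load 280/320]
  280 → break 8 (new)  [load 280/320]
  170 → break 9 (new)  [load 170/320]
9 commercial breaks opened.

9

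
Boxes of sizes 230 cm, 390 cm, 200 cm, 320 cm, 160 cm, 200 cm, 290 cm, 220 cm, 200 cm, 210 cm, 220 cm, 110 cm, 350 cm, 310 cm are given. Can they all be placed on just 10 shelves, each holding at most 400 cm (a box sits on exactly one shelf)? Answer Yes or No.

No

Total = 3410 cm; ⌈3410/400⌉ = 9.
The bound of 9 does not rule out 10, but exhaustive search shows no assignment into 10 shelves of capacity 400 cm exists — the minimum is 11.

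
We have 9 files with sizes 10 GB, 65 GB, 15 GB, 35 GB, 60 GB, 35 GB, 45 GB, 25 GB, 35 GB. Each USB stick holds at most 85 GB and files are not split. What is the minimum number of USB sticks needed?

4

Total = 65 + 60 + 45 + 35 + 35 + 35 + 25 + 15 + 10 = 325 GB.
Lower bound: ⌈325/85⌉ = 4 USB sticks.
A packing using 4 USB sticks:
  USB stick 1: 65 + 15 = 80
  USB stick 2: 60 + 25 = 85
  USB stick 3: 45 + 35 = 80
  USB stick 4: 35 + 35 + 10 = 80
This matches the lower bound, so 4 is optimal.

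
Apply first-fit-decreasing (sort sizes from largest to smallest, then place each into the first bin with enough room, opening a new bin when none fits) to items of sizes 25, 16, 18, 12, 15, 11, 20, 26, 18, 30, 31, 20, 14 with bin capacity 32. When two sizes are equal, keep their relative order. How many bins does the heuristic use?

Sorted descending: 31, 30, 26, 25, 20, 20, 18, 18, 16, 15, 14, 12, 11.
  31 → bin 1 (new)  [load 31/32]
  30 → bin 2 (new)  [load 30/32]
  26 → bin 3 (new)  [load 26/32]
  25 → bin 4 (new)  [load 25/32]
  20 → bin 5 (new)  [load 20/32]
  20 → bin 6 (new)  [load 20/32]
  18 → bin 7 (new)  [load 18/32]
  18 → bin 8 (new)  [load 18/32]
  16 → bin 9 (new)  [load 16/32]
  15 → bin 9  [load 31/32]
  14 → bin 7  [load 32/32]
  12 → bin 5  [load 32/32]
  11 → bin 6  [load 31/32]
9 bins opened.

9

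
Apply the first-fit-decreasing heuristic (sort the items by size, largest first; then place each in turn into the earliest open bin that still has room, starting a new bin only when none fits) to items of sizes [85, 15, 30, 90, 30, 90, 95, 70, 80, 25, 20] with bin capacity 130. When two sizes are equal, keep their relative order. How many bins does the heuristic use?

Sorted descending: 95, 90, 90, 85, 80, 70, 30, 30, 25, 20, 15.
  95 → bin 1 (new)  [load 95/130]
  90 → bin 2 (new)  [load 90/130]
  90 → bin 3 (new)  [load 90/130]
  85 → bin 4 (new)  [load 85/130]
  80 → bin 5 (new)  [load 80/130]
  70 → bin 6 (new)  [load 70/130]
  30 → bin 1  [load 125/130]
  30 → bin 2  [load 120/130]
  25 → bin 3  [load 115/130]
  20 → bin 4  [load 105/130]
  15 → bin 3  [load 130/130]
6 bins opened.

6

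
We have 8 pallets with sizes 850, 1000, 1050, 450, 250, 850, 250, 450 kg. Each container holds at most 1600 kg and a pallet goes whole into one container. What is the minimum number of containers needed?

4

Total = 1050 + 1000 + 850 + 850 + 450 + 450 + 250 + 250 = 5150 kg.
Lower bound: ⌈5150/1600⌉ = 4 containers.
A packing using 4 containers:
  container 1: 1050 + 450 = 1500
  container 2: 1000 + 450 = 1450
  container 3: 850 + 250 + 250 = 1350
  container 4: 850 = 850
This matches the lower bound, so 4 is optimal.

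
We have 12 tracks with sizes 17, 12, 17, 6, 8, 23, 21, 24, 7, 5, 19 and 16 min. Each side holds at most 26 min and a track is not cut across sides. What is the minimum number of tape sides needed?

8

Total = 24 + 23 + 21 + 19 + 17 + 17 + 16 + 12 + 8 + 7 + 6 + 5 = 175 min.
Lower bound: ⌈175/26⌉ = 7 tape sides.
A packing using 8 tape sides:
  side 1: 24 = 24
  side 2: 23 = 23
  side 3: 21 + 5 = 26
  side 4: 19 + 7 = 26
  side 5: 17 + 8 = 25
  side 6: 17 + 6 = 23
  side 7: 16 = 16
  side 8: 12 = 12
No arrangement into 7 tape sides stays within capacity, so 8 is optimal.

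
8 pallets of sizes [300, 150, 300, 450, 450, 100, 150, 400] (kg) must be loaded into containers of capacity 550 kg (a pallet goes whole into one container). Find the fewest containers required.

Total = 450 + 450 + 400 + 300 + 300 + 150 + 150 + 100 = 2300 kg.
Lower bound: ⌈2300/550⌉ = 5 containers.
A packing using 5 containers:
  container 1: 450 + 100 = 550
  container 2: 450 = 450
  container 3: 400 + 150 = 550
  container 4: 300 + 150 = 450
  container 5: 300 = 300
This matches the lower bound, so 5 is optimal.

5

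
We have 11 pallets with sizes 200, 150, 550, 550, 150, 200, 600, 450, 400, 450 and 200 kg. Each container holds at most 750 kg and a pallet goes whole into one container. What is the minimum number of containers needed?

6

Total = 600 + 550 + 550 + 450 + 450 + 400 + 200 + 200 + 200 + 150 + 150 = 3900 kg.
Lower bound: ⌈3900/750⌉ = 6 containers.
A packing using 6 containers:
  container 1: 600 + 150 = 750
  container 2: 550 + 200 = 750
  container 3: 550 + 200 = 750
  container 4: 450 + 200 = 650
  container 5: 450 + 150 = 600
  container 6: 400 = 400
This matches the lower bound, so 6 is optimal.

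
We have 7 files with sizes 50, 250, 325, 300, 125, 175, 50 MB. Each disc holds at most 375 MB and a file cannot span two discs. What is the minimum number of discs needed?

Total = 325 + 300 + 250 + 175 + 125 + 50 + 50 = 1275 MB.
Lower bound: ⌈1275/375⌉ = 4 discs.
A packing using 4 discs:
  disc 1: 325 + 50 = 375
  disc 2: 300 + 50 = 350
  disc 3: 250 + 125 = 375
  disc 4: 175 = 175
This matches the lower bound, so 4 is optimal.

4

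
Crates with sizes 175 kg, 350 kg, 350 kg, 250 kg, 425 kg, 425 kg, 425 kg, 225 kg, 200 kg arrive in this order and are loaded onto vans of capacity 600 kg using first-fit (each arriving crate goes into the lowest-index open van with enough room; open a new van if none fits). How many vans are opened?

6

  175 → van 1 (new)  [load 175/600]
  350 → van 1  [load 525/600]
  350 → van 2 (new)  [load 350/600]
  250 → van 2  [load 600/600]
  425 → van 3 (new)  [load 425/600]
  425 → van 4 (new)  [load 425/600]
  425 → van 5 (new)  [load 425/600]
  225 → van 6 (new)  [load 225/600]
  200 → van 6  [load 425/600]
6 vans opened.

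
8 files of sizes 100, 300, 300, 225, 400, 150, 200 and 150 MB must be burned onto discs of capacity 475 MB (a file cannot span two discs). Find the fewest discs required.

5

Total = 400 + 300 + 300 + 225 + 200 + 150 + 150 + 100 = 1825 MB.
Lower bound: ⌈1825/475⌉ = 4 discs.
A packing using 5 discs:
  disc 1: 400 = 400
  disc 2: 300 + 150 = 450
  disc 3: 300 + 150 = 450
  disc 4: 225 + 200 = 425
  disc 5: 100 = 100
No arrangement into 4 discs stays within capacity, so 5 is optimal.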